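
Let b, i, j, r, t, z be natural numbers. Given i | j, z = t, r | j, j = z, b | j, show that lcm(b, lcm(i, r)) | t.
Since i | j and r | j, lcm(i, r) | j. b | j, so lcm(b, lcm(i, r)) | j. j = z, so lcm(b, lcm(i, r)) | z. Since z = t, lcm(b, lcm(i, r)) | t.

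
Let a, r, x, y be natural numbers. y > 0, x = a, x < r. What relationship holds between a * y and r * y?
a * y < r * y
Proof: From x = a and x < r, a < r. From y > 0, by multiplying by a positive, a * y < r * y.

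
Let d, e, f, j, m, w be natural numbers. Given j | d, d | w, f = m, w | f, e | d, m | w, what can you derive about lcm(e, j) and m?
lcm(e, j) | m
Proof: From e | d and j | d, lcm(e, j) | d. From f = m and w | f, w | m. Since m | w, w = m. Since d | w, d | m. lcm(e, j) | d, so lcm(e, j) | m.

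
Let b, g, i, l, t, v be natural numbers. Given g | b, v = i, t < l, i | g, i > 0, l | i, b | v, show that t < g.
Because g | b and b | v, g | v. Because v = i, g | i. Because i | g, i = g. Because l | i and i > 0, l ≤ i. Since t < l, t < i. Since i = g, t < g.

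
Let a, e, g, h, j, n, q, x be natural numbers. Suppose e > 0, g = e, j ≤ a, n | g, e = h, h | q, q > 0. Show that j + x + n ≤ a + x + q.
Because j ≤ a, j + x ≤ a + x. Because g = e and n | g, n | e. Since e > 0, n ≤ e. Since e = h, n ≤ h. From h | q and q > 0, h ≤ q. Because n ≤ h, n ≤ q. Since j + x ≤ a + x, j + x + n ≤ a + x + q.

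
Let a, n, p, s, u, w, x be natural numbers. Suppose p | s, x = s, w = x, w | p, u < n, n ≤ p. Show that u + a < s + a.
w = x and w | p, thus x | p. x = s, so s | p. p | s, so p = s. Because u < n and n ≤ p, u < p. Since p = s, u < s. Then u + a < s + a.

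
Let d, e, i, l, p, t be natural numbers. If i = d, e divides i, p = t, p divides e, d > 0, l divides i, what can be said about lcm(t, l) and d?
lcm(t, l) ≤ d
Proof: p divides e and e divides i, therefore p divides i. Since p = t, t divides i. l divides i, so lcm(t, l) divides i. Since i = d, lcm(t, l) divides d. Since d > 0, lcm(t, l) ≤ d.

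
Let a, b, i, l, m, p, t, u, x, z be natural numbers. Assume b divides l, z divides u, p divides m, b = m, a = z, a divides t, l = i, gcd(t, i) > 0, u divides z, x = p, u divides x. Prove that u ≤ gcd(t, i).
From z divides u and u divides z, z = u. a = z and a divides t, so z divides t. z = u, so u divides t. x = p and u divides x, thus u divides p. Because b = m and b divides l, m divides l. l = i, so m divides i. Since p divides m, p divides i. Since u divides p, u divides i. u divides t, so u divides gcd(t, i). Since gcd(t, i) > 0, u ≤ gcd(t, i).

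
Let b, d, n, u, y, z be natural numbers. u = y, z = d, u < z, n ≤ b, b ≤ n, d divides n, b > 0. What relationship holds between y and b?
y < b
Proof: z = d and u < z, hence u < d. Since u = y, y < d. n ≤ b and b ≤ n, therefore n = b. Since d divides n, d divides b. b > 0, so d ≤ b. Since y < d, y < b.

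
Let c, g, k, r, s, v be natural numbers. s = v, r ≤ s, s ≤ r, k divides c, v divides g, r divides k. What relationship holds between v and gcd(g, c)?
v divides gcd(g, c)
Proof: Since r ≤ s and s ≤ r, r = s. s = v, so r = v. r divides k and k divides c, thus r divides c. Since r = v, v divides c. v divides g, so v divides gcd(g, c).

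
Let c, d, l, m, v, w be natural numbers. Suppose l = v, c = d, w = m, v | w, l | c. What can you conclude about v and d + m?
v | d + m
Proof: From c = d and l | c, l | d. Since l = v, v | d. Because w = m and v | w, v | m. Since v | d, v | d + m.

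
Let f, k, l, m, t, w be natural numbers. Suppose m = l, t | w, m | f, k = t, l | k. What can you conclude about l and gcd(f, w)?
l | gcd(f, w)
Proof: From m = l and m | f, l | f. Since k = t and l | k, l | t. Since t | w, l | w. l | f, so l | gcd(f, w).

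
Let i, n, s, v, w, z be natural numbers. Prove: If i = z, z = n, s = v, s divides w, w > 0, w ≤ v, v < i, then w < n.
i = z and z = n, therefore i = n. s = v and s divides w, thus v divides w. w > 0, so v ≤ w. Since w ≤ v, v = w. From v < i, w < i. Because i = n, w < n.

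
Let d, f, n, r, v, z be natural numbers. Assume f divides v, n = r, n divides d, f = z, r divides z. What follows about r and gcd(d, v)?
r divides gcd(d, v)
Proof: Since n = r and n divides d, r divides d. f = z and f divides v, so z divides v. Since r divides z, r divides v. r divides d, so r divides gcd(d, v).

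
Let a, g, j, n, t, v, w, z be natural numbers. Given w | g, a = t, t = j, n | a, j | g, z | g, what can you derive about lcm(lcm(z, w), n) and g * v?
lcm(lcm(z, w), n) | g * v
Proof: z | g and w | g, so lcm(z, w) | g. a = t and t = j, thus a = j. n | a, so n | j. From j | g, n | g. lcm(z, w) | g, so lcm(lcm(z, w), n) | g. Then lcm(lcm(z, w), n) | g * v.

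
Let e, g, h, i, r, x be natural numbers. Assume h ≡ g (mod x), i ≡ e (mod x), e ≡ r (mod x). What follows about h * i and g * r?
h * i ≡ g * r (mod x)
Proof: i ≡ e (mod x) and e ≡ r (mod x), thus i ≡ r (mod x). From h ≡ g (mod x), h * i ≡ g * r (mod x).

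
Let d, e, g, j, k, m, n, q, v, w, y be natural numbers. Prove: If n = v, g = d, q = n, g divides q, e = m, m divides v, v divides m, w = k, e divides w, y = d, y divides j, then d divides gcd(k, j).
q = n and g divides q, therefore g divides n. g = d, so d divides n. From n = v, d divides v. m divides v and v divides m, thus m = v. Because e = m, e = v. w = k and e divides w, so e divides k. From e = v, v divides k. d divides v, so d divides k. Because y = d and y divides j, d divides j. Since d divides k, d divides gcd(k, j).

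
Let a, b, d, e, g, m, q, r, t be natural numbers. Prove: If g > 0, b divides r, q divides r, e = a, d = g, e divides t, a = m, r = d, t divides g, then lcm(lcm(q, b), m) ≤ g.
Since q divides r and b divides r, lcm(q, b) divides r. Since r = d, lcm(q, b) divides d. Since d = g, lcm(q, b) divides g. e divides t and t divides g, therefore e divides g. From e = a, a divides g. From a = m, m divides g. Because lcm(q, b) divides g, lcm(lcm(q, b), m) divides g. g > 0, so lcm(lcm(q, b), m) ≤ g.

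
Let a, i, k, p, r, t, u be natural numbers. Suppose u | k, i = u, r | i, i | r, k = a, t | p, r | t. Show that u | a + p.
From k = a and u | k, u | a. Since r | i and i | r, r = i. Because i = u, r = u. Since r | t, u | t. t | p, so u | p. From u | a, u | a + p.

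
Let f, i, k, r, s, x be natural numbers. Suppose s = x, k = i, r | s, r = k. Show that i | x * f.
Because r = k and r | s, k | s. Since k = i, i | s. Since s = x, i | x. Then i | x * f.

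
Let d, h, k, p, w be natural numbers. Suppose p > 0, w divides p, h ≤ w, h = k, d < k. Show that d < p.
From w divides p and p > 0, w ≤ p. h ≤ w, so h ≤ p. Since h = k, k ≤ p. Since d < k, d < p.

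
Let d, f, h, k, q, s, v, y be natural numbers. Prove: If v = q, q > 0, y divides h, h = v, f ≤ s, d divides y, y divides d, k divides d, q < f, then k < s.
h = v and v = q, hence h = q. From y divides d and d divides y, y = d. Since y divides h, d divides h. k divides d, so k divides h. Because h = q, k divides q. q > 0, so k ≤ q. q < f and f ≤ s, hence q < s. k ≤ q, so k < s.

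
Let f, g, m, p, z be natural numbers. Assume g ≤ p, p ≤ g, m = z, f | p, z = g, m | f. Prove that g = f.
Because m = z and z = g, m = g. Since m | f, g | f. p ≤ g and g ≤ p, thus p = g. Since f | p, f | g. Since g | f, g = f.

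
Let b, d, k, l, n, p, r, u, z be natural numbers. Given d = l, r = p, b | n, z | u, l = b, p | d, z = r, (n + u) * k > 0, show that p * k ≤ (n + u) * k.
Since d = l and l = b, d = b. p | d, so p | b. From b | n, p | n. z = r and z | u, thus r | u. r = p, so p | u. Since p | n, p | n + u. Then p * k | (n + u) * k. Since (n + u) * k > 0, p * k ≤ (n + u) * k.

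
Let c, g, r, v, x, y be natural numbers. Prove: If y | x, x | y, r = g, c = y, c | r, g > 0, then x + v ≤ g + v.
y | x and x | y, so y = x. c = y and c | r, therefore y | r. Since r = g, y | g. g > 0, so y ≤ g. y = x, so x ≤ g. Then x + v ≤ g + v.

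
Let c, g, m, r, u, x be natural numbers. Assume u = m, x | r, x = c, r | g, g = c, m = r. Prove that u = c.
u = m and m = r, hence u = r. g = c and r | g, therefore r | c. x = c and x | r, hence c | r. r | c, so r = c. u = r, so u = c.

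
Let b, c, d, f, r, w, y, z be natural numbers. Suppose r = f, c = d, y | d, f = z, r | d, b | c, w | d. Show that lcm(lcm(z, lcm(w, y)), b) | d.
Because r = f and f = z, r = z. r | d, so z | d. w | d and y | d, hence lcm(w, y) | d. z | d, so lcm(z, lcm(w, y)) | d. Since c = d and b | c, b | d. lcm(z, lcm(w, y)) | d, so lcm(lcm(z, lcm(w, y)), b) | d.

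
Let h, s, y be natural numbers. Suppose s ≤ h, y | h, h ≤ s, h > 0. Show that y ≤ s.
Because h ≤ s and s ≤ h, h = s. Since y | h and h > 0, y ≤ h. Because h = s, y ≤ s.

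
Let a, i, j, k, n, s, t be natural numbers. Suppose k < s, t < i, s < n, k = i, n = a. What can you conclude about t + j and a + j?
t + j < a + j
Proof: k < s and s < n, hence k < n. Since k = i, i < n. Since t < i, t < n. n = a, so t < a. Then t + j < a + j.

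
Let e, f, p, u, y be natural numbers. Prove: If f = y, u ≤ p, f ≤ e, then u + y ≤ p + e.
Because f = y and f ≤ e, y ≤ e. Since u ≤ p, u + y ≤ p + e.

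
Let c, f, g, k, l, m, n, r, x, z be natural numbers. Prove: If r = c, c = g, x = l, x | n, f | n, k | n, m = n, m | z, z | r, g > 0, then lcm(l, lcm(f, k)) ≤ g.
Because r = c and c = g, r = g. x = l and x | n, thus l | n. Since f | n and k | n, lcm(f, k) | n. l | n, so lcm(l, lcm(f, k)) | n. m = n and m | z, hence n | z. z | r, so n | r. Since lcm(l, lcm(f, k)) | n, lcm(l, lcm(f, k)) | r. Since r = g, lcm(l, lcm(f, k)) | g. g > 0, so lcm(l, lcm(f, k)) ≤ g.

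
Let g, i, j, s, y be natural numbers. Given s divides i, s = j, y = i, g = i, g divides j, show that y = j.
Because g = i and g divides j, i divides j. From s = j and s divides i, j divides i. Since i divides j, i = j. Since y = i, y = j.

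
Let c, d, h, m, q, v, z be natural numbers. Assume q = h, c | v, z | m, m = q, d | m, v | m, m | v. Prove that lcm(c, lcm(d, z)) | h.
m = q and q = h, therefore m = h. v | m and m | v, so v = m. c | v, so c | m. From d | m and z | m, lcm(d, z) | m. Since c | m, lcm(c, lcm(d, z)) | m. m = h, so lcm(c, lcm(d, z)) | h.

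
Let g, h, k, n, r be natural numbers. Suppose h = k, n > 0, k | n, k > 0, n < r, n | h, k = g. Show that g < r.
h = k and n | h, hence n | k. Since k > 0, n ≤ k. From k | n and n > 0, k ≤ n. n ≤ k, so n = k. Since k = g, n = g. n < r, so g < r.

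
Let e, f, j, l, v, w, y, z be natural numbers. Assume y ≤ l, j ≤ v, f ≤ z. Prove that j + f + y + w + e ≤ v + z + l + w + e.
f ≤ z and y ≤ l, so f + y ≤ z + l. Then f + y + w ≤ z + l + w. Then f + y + w + e ≤ z + l + w + e. From j ≤ v, j + f + y + w + e ≤ v + z + l + w + e.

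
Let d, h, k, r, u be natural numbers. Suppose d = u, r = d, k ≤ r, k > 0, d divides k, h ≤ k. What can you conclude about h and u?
h ≤ u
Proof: r = d and k ≤ r, so k ≤ d. Because d divides k and k > 0, d ≤ k. k ≤ d, so k = d. Because d = u, k = u. Since h ≤ k, h ≤ u.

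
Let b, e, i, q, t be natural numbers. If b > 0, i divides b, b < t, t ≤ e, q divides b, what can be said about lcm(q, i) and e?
lcm(q, i) < e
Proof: Because q divides b and i divides b, lcm(q, i) divides b. b > 0, so lcm(q, i) ≤ b. Because b < t and t ≤ e, b < e. Since lcm(q, i) ≤ b, lcm(q, i) < e.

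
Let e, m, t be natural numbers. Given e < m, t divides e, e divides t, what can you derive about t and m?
t < m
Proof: e divides t and t divides e, hence e = t. Since e < m, t < m.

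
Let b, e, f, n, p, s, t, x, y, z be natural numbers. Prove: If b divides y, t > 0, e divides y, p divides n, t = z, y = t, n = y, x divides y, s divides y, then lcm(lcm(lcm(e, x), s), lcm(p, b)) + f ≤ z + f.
Because e divides y and x divides y, lcm(e, x) divides y. From s divides y, lcm(lcm(e, x), s) divides y. Because n = y and p divides n, p divides y. b divides y, so lcm(p, b) divides y. From lcm(lcm(e, x), s) divides y, lcm(lcm(lcm(e, x), s), lcm(p, b)) divides y. Since y = t, lcm(lcm(lcm(e, x), s), lcm(p, b)) divides t. Since t > 0, lcm(lcm(lcm(e, x), s), lcm(p, b)) ≤ t. t = z, so lcm(lcm(lcm(e, x), s), lcm(p, b)) ≤ z. Then lcm(lcm(lcm(e, x), s), lcm(p, b)) + f ≤ z + f.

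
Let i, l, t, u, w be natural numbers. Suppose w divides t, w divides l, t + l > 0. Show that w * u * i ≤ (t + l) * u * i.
Since w divides t and w divides l, w divides t + l. Since t + l > 0, w ≤ t + l. By multiplying by a non-negative, w * u ≤ (t + l) * u. By multiplying by a non-negative, w * u * i ≤ (t + l) * u * i.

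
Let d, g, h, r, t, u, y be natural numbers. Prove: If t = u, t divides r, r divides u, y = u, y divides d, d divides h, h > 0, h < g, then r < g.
t = u and t divides r, thus u divides r. r divides u, so u = r. y = u and y divides d, so u divides d. Since d divides h, u divides h. h > 0, so u ≤ h. Since h < g, u < g. From u = r, r < g.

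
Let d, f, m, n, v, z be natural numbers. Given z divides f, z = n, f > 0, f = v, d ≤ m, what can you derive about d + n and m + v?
d + n ≤ m + v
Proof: z divides f and f > 0, thus z ≤ f. f = v, so z ≤ v. z = n, so n ≤ v. d ≤ m, so d + n ≤ m + v.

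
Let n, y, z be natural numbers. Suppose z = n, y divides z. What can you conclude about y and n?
y divides n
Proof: Because z = n and y divides z, by substitution, y divides n.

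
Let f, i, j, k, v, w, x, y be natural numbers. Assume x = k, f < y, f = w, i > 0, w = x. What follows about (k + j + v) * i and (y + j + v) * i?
(k + j + v) * i < (y + j + v) * i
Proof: Because w = x and x = k, w = k. f = w, so f = k. Since f < y, k < y. Then k + j < y + j. Then k + j + v < y + j + v. Since i > 0, (k + j + v) * i < (y + j + v) * i.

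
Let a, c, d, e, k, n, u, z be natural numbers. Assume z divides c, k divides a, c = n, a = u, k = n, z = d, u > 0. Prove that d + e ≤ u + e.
c = n and z divides c, therefore z divides n. From z = d, d divides n. From a = u and k divides a, k divides u. Since k = n, n divides u. Since d divides n, d divides u. From u > 0, d ≤ u. Then d + e ≤ u + e.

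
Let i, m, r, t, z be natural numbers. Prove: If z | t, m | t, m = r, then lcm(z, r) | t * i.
From m = r and m | t, r | t. From z | t, lcm(z, r) | t. Then lcm(z, r) | t * i.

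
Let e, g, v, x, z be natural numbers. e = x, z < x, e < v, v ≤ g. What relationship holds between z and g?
z < g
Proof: e = x and e < v, therefore x < v. v ≤ g, so x < g. z < x, so z < g.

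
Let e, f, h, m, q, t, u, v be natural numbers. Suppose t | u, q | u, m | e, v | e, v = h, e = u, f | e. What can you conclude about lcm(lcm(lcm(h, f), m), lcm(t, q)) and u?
lcm(lcm(lcm(h, f), m), lcm(t, q)) | u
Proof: Because v = h and v | e, h | e. Since f | e, lcm(h, f) | e. Since m | e, lcm(lcm(h, f), m) | e. Since e = u, lcm(lcm(h, f), m) | u. t | u and q | u, so lcm(t, q) | u. lcm(lcm(h, f), m) | u, so lcm(lcm(lcm(h, f), m), lcm(t, q)) | u.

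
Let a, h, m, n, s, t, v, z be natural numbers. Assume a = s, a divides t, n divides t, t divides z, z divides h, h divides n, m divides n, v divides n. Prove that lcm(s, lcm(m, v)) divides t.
a = s and a divides t, therefore s divides t. t divides z and z divides h, hence t divides h. h divides n, so t divides n. Because n divides t, n = t. m divides n and v divides n, hence lcm(m, v) divides n. Since n = t, lcm(m, v) divides t. Since s divides t, lcm(s, lcm(m, v)) divides t.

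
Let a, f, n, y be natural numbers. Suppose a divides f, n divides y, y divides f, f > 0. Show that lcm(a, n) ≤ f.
From n divides y and y divides f, n divides f. a divides f, so lcm(a, n) divides f. f > 0, so lcm(a, n) ≤ f.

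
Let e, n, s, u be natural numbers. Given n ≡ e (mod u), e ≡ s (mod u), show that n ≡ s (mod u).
Since n ≡ e (mod u) and e ≡ s (mod u), by transitivity, n ≡ s (mod u).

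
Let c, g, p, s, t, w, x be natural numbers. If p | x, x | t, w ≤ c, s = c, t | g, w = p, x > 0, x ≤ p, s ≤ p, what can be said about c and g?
c | g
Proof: Since p | x and x > 0, p ≤ x. Since x ≤ p, x = p. Since w = p and w ≤ c, p ≤ c. s = c and s ≤ p, thus c ≤ p. Since p ≤ c, p = c. x = p, so x = c. x | t and t | g, hence x | g. Since x = c, c | g.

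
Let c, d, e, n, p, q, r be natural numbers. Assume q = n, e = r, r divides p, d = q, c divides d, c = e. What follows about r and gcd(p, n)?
r divides gcd(p, n)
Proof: Because d = q and c divides d, c divides q. Because c = e, e divides q. Since e = r, r divides q. Since q = n, r divides n. r divides p, so r divides gcd(p, n).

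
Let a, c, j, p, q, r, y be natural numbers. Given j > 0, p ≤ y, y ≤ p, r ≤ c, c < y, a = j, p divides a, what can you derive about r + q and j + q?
r + q < j + q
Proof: y ≤ p and p ≤ y, therefore y = p. r ≤ c and c < y, therefore r < y. y = p, so r < p. Since a = j and p divides a, p divides j. j > 0, so p ≤ j. Because r < p, r < j. Then r + q < j + q.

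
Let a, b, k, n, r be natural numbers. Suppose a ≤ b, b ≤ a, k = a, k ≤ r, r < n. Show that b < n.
Because a ≤ b and b ≤ a, a = b. k = a and k ≤ r, therefore a ≤ r. Since r < n, a < n. Since a = b, b < n.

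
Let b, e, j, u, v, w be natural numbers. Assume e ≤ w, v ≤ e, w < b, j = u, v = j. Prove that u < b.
v = j and j = u, hence v = u. Since v ≤ e and e ≤ w, v ≤ w. Since w < b, v < b. Since v = u, u < b.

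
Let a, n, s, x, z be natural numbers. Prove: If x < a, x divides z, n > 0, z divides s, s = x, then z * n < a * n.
s = x and z divides s, thus z divides x. Since x divides z, x = z. Since x < a, z < a. Since n > 0, by multiplying by a positive, z * n < a * n.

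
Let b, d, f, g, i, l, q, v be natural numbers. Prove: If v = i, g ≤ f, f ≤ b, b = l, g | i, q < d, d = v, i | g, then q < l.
d = v and v = i, so d = i. i | g and g | i, thus i = g. From d = i, d = g. Since q < d, q < g. b = l and f ≤ b, hence f ≤ l. Since g ≤ f, g ≤ l. Since q < g, q < l.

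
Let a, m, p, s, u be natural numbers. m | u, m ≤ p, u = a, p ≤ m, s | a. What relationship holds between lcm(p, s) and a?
lcm(p, s) | a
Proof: m ≤ p and p ≤ m, therefore m = p. m | u, so p | u. Since u = a, p | a. s | a, so lcm(p, s) | a.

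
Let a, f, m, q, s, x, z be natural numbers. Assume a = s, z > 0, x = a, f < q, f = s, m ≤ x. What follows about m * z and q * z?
m * z < q * z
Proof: x = a and a = s, thus x = s. Since m ≤ x, m ≤ s. From f = s and f < q, s < q. Because m ≤ s, m < q. Since z > 0, m * z < q * z.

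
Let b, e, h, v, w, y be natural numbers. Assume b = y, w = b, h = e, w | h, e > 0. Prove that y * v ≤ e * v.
h = e and w | h, hence w | e. w = b, so b | e. e > 0, so b ≤ e. b = y, so y ≤ e. Then y * v ≤ e * v.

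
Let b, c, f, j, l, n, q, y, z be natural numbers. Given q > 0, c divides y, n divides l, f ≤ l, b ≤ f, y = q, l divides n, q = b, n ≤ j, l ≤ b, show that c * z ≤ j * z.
b ≤ f and f ≤ l, hence b ≤ l. l ≤ b, so b = l. q = b, so q = l. From l divides n and n divides l, l = n. q = l, so q = n. y = q and c divides y, therefore c divides q. Since q > 0, c ≤ q. q = n, so c ≤ n. Since n ≤ j, c ≤ j. By multiplying by a non-negative, c * z ≤ j * z.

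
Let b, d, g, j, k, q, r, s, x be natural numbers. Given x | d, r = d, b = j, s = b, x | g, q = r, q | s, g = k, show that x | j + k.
From s = b and b = j, s = j. q = r and q | s, so r | s. r = d, so d | s. Because s = j, d | j. x | d, so x | j. Since g = k and x | g, x | k. Since x | j, x | j + k.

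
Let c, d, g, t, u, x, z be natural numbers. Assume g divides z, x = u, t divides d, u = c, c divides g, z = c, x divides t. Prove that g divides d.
z = c and g divides z, so g divides c. Since c divides g, c = g. From u = c, u = g. From x = u and x divides t, u divides t. Since t divides d, u divides d. Since u = g, g divides d.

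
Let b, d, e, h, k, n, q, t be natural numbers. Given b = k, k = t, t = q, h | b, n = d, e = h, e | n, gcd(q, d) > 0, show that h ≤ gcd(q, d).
Because b = k and k = t, b = t. t = q, so b = q. From h | b, h | q. Since e = h and e | n, h | n. Since n = d, h | d. From h | q, h | gcd(q, d). Since gcd(q, d) > 0, h ≤ gcd(q, d).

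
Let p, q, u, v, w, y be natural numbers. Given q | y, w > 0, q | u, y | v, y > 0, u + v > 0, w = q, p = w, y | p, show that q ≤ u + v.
Because p = w and y | p, y | w. Since w > 0, y ≤ w. From w = q, y ≤ q. From q | y and y > 0, q ≤ y. Since y ≤ q, y = q. Since y | v, q | v. Since q | u, q | u + v. From u + v > 0, q ≤ u + v.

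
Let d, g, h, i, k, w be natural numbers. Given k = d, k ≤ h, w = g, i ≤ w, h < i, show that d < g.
Because k = d and k ≤ h, d ≤ h. h < i and i ≤ w, therefore h < w. Since w = g, h < g. Since d ≤ h, d < g.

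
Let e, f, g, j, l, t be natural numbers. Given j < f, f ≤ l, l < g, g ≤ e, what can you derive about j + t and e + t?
j + t < e + t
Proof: From f ≤ l and l < g, f < g. Since g ≤ e, f < e. j < f, so j < e. Then j + t < e + t.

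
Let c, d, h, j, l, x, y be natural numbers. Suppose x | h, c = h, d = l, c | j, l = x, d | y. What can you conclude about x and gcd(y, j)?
x | gcd(y, j)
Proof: Since d = l and l = x, d = x. Since d | y, x | y. Since c = h and c | j, h | j. x | h, so x | j. x | y, so x | gcd(y, j).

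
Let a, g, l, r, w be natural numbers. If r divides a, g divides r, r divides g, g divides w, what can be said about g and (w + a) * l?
g divides (w + a) * l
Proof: Because r divides g and g divides r, r = g. Because r divides a, g divides a. g divides w, so g divides w + a. Then g divides (w + a) * l.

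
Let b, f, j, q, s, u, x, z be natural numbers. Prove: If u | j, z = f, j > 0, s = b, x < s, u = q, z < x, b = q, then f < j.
z = f and z < x, so f < x. Since s = b and b = q, s = q. x < s, so x < q. From u | j and j > 0, u ≤ j. u = q, so q ≤ j. From x < q, x < j. f < x, so f < j.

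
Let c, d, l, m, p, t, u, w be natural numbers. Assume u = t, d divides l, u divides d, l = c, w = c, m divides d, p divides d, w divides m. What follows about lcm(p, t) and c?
lcm(p, t) divides c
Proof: l = c and d divides l, therefore d divides c. w = c and w divides m, thus c divides m. Since m divides d, c divides d. Since d divides c, d = c. u = t and u divides d, therefore t divides d. Since p divides d, lcm(p, t) divides d. From d = c, lcm(p, t) divides c.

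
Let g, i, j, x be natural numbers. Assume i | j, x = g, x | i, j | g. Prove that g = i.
x = g and x | i, so g | i. Since i | j and j | g, i | g. g | i, so g = i.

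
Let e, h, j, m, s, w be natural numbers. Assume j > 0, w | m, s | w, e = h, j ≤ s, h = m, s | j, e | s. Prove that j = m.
Since s | j and j > 0, s ≤ j. j ≤ s, so j = s. s | w and w | m, therefore s | m. e = h and h = m, therefore e = m. Since e | s, m | s. Since s | m, s = m. j = s, so j = m.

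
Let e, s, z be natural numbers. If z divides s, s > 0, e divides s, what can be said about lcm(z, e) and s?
lcm(z, e) ≤ s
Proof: z divides s and e divides s, therefore lcm(z, e) divides s. Since s > 0, lcm(z, e) ≤ s.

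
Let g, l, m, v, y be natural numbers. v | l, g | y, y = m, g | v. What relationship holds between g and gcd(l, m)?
g | gcd(l, m)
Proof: g | v and v | l, thus g | l. From y = m and g | y, g | m. Since g | l, g | gcd(l, m).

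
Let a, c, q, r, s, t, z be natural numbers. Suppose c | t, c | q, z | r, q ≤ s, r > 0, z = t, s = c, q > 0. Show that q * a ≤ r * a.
From c | q and q > 0, c ≤ q. s = c and q ≤ s, therefore q ≤ c. c ≤ q, so c = q. z = t and z | r, hence t | r. Since c | t, c | r. Since r > 0, c ≤ r. c = q, so q ≤ r. Then q * a ≤ r * a.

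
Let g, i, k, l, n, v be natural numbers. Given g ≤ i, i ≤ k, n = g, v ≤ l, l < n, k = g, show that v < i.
From k = g and i ≤ k, i ≤ g. g ≤ i, so g = i. Since v ≤ l and l < n, v < n. Since n = g, v < g. g = i, so v < i.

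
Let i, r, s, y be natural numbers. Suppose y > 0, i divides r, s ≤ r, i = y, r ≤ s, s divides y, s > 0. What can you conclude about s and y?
s = y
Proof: r ≤ s and s ≤ r, therefore r = s. i = y and i divides r, therefore y divides r. r = s, so y divides s. s > 0, so y ≤ s. s divides y and y > 0, thus s ≤ y. Since y ≤ s, y = s. Then s = y.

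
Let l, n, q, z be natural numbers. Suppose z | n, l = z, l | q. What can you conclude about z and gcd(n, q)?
z | gcd(n, q)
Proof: l = z and l | q, so z | q. Since z | n, z | gcd(n, q).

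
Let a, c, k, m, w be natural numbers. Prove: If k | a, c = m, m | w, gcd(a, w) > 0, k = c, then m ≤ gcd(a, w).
From k = c and c = m, k = m. k | a, so m | a. Since m | w, m | gcd(a, w). gcd(a, w) > 0, so m ≤ gcd(a, w).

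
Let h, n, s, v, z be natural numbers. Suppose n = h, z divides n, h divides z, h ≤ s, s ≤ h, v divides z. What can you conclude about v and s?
v divides s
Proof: Because n = h and z divides n, z divides h. Since h divides z, z = h. h ≤ s and s ≤ h, so h = s. Since z = h, z = s. v divides z, so v divides s.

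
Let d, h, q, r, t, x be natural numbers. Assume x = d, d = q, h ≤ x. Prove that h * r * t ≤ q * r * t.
x = d and d = q, so x = q. Since h ≤ x, h ≤ q. By multiplying by a non-negative, h * r ≤ q * r. By multiplying by a non-negative, h * r * t ≤ q * r * t.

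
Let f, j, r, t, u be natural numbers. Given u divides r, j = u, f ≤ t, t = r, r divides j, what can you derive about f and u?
f ≤ u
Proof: Since j = u and r divides j, r divides u. Since u divides r, r = u. t = r, so t = u. Since f ≤ t, f ≤ u.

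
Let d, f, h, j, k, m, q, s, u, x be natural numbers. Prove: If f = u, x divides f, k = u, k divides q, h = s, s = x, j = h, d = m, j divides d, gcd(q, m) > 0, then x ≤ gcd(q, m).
Because f = u and x divides f, x divides u. k = u and k divides q, so u divides q. Since x divides u, x divides q. Because h = s and s = x, h = x. From d = m and j divides d, j divides m. Since j = h, h divides m. From h = x, x divides m. Since x divides q, x divides gcd(q, m). Since gcd(q, m) > 0, x ≤ gcd(q, m).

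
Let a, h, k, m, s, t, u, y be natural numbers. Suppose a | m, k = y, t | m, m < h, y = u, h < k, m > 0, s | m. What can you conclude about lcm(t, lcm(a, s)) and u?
lcm(t, lcm(a, s)) < u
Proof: Since a | m and s | m, lcm(a, s) | m. t | m, so lcm(t, lcm(a, s)) | m. Since m > 0, lcm(t, lcm(a, s)) ≤ m. k = y and h < k, thus h < y. m < h, so m < y. y = u, so m < u. Since lcm(t, lcm(a, s)) ≤ m, lcm(t, lcm(a, s)) < u.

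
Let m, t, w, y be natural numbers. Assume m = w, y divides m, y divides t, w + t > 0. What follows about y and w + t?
y ≤ w + t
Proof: m = w and y divides m, hence y divides w. Since y divides t, y divides w + t. From w + t > 0, y ≤ w + t.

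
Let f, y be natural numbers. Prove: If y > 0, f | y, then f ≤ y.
f | y and y > 0. By divisors are at most what they divide, f ≤ y.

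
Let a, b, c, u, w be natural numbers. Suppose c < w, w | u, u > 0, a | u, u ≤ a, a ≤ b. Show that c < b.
w | u and u > 0, thus w ≤ u. Since c < w, c < u. a | u and u > 0, thus a ≤ u. Since u ≤ a, a = u. From a ≤ b, u ≤ b. c < u, so c < b.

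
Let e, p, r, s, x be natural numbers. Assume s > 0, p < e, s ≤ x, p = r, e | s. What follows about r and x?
r < x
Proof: Because p = r and p < e, r < e. e | s and s > 0, therefore e ≤ s. Since s ≤ x, e ≤ x. r < e, so r < x.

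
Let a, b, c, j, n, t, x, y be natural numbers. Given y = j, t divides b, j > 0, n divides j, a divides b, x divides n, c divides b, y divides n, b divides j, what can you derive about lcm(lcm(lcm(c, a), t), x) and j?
lcm(lcm(lcm(c, a), t), x) ≤ j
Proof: c divides b and a divides b, thus lcm(c, a) divides b. t divides b, so lcm(lcm(c, a), t) divides b. Since b divides j, lcm(lcm(c, a), t) divides j. From y = j and y divides n, j divides n. n divides j, so n = j. Because x divides n, x divides j. lcm(lcm(c, a), t) divides j, so lcm(lcm(lcm(c, a), t), x) divides j. j > 0, so lcm(lcm(lcm(c, a), t), x) ≤ j.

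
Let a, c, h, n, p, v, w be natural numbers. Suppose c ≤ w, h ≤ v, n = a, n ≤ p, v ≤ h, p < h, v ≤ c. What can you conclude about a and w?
a < w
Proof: n = a and n ≤ p, therefore a ≤ p. Since h ≤ v and v ≤ h, h = v. Since p < h, p < v. a ≤ p, so a < v. From v ≤ c and c ≤ w, v ≤ w. Since a < v, a < w.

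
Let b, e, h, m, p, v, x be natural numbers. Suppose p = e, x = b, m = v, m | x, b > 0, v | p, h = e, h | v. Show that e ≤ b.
From p = e and v | p, v | e. From h = e and h | v, e | v. Since v | e, v = e. m = v, so m = e. Since x = b and m | x, m | b. Since b > 0, m ≤ b. From m = e, e ≤ b.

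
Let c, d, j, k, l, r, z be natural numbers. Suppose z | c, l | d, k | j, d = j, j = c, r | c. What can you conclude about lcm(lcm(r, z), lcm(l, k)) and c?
lcm(lcm(r, z), lcm(l, k)) | c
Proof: r | c and z | c, thus lcm(r, z) | c. Because d = j and l | d, l | j. k | j, so lcm(l, k) | j. Because j = c, lcm(l, k) | c. Because lcm(r, z) | c, lcm(lcm(r, z), lcm(l, k)) | c.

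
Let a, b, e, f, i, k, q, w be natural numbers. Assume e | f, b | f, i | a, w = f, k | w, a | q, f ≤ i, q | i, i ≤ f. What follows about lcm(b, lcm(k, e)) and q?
lcm(b, lcm(k, e)) | q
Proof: f ≤ i and i ≤ f, therefore f = i. Because i | a and a | q, i | q. q | i, so i = q. From f = i, f = q. w = f and k | w, therefore k | f. e | f, so lcm(k, e) | f. Since b | f, lcm(b, lcm(k, e)) | f. f = q, so lcm(b, lcm(k, e)) | q.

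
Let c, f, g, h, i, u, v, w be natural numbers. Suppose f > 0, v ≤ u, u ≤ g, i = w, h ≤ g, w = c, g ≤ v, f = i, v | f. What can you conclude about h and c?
h ≤ c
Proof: v ≤ u and u ≤ g, therefore v ≤ g. Since g ≤ v, v = g. i = w and w = c, therefore i = c. v | f and f > 0, so v ≤ f. Since f = i, v ≤ i. Since i = c, v ≤ c. Since v = g, g ≤ c. Since h ≤ g, h ≤ c.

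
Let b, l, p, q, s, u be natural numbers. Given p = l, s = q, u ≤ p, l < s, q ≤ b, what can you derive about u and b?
u < b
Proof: p = l and u ≤ p, so u ≤ l. s = q and l < s, thus l < q. Since u ≤ l, u < q. q ≤ b, so u < b.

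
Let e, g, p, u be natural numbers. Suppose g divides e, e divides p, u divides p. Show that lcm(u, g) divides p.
g divides e and e divides p, therefore g divides p. u divides p, so lcm(u, g) divides p.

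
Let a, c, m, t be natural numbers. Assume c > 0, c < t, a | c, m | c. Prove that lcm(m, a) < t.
m | c and a | c, so lcm(m, a) | c. c > 0, so lcm(m, a) ≤ c. From c < t, lcm(m, a) < t.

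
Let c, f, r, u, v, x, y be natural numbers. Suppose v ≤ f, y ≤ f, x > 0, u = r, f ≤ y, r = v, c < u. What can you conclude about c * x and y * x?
c * x < y * x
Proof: Since u = r and r = v, u = v. c < u, so c < v. f ≤ y and y ≤ f, thus f = y. Since v ≤ f, v ≤ y. Since c < v, c < y. Using x > 0 and multiplying by a positive, c * x < y * x.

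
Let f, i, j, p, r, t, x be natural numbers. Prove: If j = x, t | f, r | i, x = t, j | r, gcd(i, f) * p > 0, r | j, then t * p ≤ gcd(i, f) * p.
j = x and x = t, therefore j = t. r | j and j | r, thus r = j. r | i, so j | i. j = t, so t | i. Since t | f, t | gcd(i, f). Then t * p | gcd(i, f) * p. Because gcd(i, f) * p > 0, t * p ≤ gcd(i, f) * p.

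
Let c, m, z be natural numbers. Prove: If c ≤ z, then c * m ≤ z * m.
Because c ≤ z, by multiplying by a non-negative, c * m ≤ z * m.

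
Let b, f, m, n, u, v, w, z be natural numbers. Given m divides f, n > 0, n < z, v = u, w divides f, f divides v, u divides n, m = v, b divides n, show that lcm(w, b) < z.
m = v and m divides f, therefore v divides f. Since f divides v, f = v. Since v = u, f = u. Since w divides f, w divides u. From u divides n, w divides n. b divides n, so lcm(w, b) divides n. Since n > 0, lcm(w, b) ≤ n. n < z, so lcm(w, b) < z.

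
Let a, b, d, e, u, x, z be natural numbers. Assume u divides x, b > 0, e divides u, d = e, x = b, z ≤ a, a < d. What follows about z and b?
z < b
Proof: d = e and a < d, so a < e. e divides u and u divides x, thus e divides x. From x = b, e divides b. b > 0, so e ≤ b. a < e, so a < b. Because z ≤ a, z < b.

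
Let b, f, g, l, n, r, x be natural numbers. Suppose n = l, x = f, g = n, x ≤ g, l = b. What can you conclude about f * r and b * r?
f * r ≤ b * r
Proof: Since n = l and l = b, n = b. g = n and x ≤ g, so x ≤ n. Since n = b, x ≤ b. Since x = f, f ≤ b. By multiplying by a non-negative, f * r ≤ b * r.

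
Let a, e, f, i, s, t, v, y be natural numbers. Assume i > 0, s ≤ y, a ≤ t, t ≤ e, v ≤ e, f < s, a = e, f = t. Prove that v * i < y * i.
Because a = e and a ≤ t, e ≤ t. From t ≤ e, e = t. v ≤ e, so v ≤ t. Because f = t and f < s, t < s. v ≤ t, so v < s. s ≤ y, so v < y. Because i > 0, by multiplying by a positive, v * i < y * i.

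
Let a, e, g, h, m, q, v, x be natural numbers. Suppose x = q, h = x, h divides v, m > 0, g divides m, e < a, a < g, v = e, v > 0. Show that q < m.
From h = x and x = q, h = q. Since h divides v, q divides v. From v > 0, q ≤ v. Since v = e, q ≤ e. e < a and a < g, thus e < g. Since g divides m and m > 0, g ≤ m. Since e < g, e < m. Since q ≤ e, q < m.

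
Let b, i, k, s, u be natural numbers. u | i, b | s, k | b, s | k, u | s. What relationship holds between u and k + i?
u | k + i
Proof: k | b and b | s, thus k | s. Since s | k, s = k. u | s, so u | k. u | i, so u | k + i.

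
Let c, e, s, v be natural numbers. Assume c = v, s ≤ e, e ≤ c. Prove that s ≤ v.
c = v and e ≤ c, so e ≤ v. s ≤ e, so s ≤ v.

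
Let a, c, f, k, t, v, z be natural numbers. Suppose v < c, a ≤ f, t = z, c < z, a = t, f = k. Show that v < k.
v < c and c < z, hence v < z. Because a = t and t = z, a = z. Since a ≤ f, z ≤ f. Since v < z, v < f. f = k, so v < k.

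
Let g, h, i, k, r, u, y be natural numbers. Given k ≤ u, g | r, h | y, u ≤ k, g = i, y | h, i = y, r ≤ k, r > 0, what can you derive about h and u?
h ≤ u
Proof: Because y | h and h | y, y = h. i = y, so i = h. g = i and g | r, therefore i | r. Since r > 0, i ≤ r. Since i = h, h ≤ r. From k ≤ u and u ≤ k, k = u. r ≤ k, so r ≤ u. Since h ≤ r, h ≤ u.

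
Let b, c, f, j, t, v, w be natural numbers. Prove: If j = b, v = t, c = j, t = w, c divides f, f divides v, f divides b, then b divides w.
c = j and c divides f, therefore j divides f. j = b, so b divides f. f divides b, so f = b. Because v = t and t = w, v = w. f divides v, so f divides w. Since f = b, b divides w.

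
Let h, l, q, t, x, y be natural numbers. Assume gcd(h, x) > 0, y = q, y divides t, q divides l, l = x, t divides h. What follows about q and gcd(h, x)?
q ≤ gcd(h, x)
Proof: y = q and y divides t, thus q divides t. t divides h, so q divides h. Since l = x and q divides l, q divides x. Since q divides h, q divides gcd(h, x). Since gcd(h, x) > 0, q ≤ gcd(h, x).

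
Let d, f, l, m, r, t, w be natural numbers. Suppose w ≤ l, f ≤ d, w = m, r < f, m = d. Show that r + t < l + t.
w = m and w ≤ l, thus m ≤ l. Since m = d, d ≤ l. f ≤ d, so f ≤ l. r < f, so r < l. Then r + t < l + t.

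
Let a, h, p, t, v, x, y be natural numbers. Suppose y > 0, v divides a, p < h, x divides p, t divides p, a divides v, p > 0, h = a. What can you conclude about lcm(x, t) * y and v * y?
lcm(x, t) * y < v * y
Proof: Since x divides p and t divides p, lcm(x, t) divides p. Since p > 0, lcm(x, t) ≤ p. a divides v and v divides a, thus a = v. h = a, so h = v. Because p < h, p < v. Since lcm(x, t) ≤ p, lcm(x, t) < v. From y > 0, by multiplying by a positive, lcm(x, t) * y < v * y.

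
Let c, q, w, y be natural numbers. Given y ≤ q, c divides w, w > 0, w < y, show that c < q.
c divides w and w > 0, thus c ≤ w. From w < y, c < y. y ≤ q, so c < q.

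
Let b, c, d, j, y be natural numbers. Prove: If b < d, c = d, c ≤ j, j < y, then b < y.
From c ≤ j and j < y, c < y. Because c = d, d < y. b < d, so b < y.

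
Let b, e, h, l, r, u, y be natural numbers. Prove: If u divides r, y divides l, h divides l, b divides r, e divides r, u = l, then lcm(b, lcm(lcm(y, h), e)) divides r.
y divides l and h divides l, so lcm(y, h) divides l. u = l and u divides r, therefore l divides r. lcm(y, h) divides l, so lcm(y, h) divides r. e divides r, so lcm(lcm(y, h), e) divides r. Because b divides r, lcm(b, lcm(lcm(y, h), e)) divides r.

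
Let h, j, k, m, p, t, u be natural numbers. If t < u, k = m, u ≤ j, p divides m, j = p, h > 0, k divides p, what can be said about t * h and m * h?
t * h < m * h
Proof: k = m and k divides p, so m divides p. Because p divides m, p = m. Since j = p, j = m. t < u and u ≤ j, therefore t < j. j = m, so t < m. Because h > 0, by multiplying by a positive, t * h < m * h.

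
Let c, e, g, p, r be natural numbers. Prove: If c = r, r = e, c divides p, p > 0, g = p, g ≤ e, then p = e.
Because g = p and g ≤ e, p ≤ e. Since c = r and c divides p, r divides p. From p > 0, r ≤ p. r = e, so e ≤ p. Because p ≤ e, p = e.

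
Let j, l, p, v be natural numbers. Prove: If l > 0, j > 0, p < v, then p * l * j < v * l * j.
From p < v and l > 0, by multiplying by a positive, p * l < v * l. From j > 0, by multiplying by a positive, p * l * j < v * l * j.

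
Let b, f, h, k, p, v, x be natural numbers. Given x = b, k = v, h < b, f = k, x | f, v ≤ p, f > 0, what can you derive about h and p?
h < p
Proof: f = k and k = v, so f = v. x | f and f > 0, hence x ≤ f. Since x = b, b ≤ f. Since h < b, h < f. Since f = v, h < v. Since v ≤ p, h < p.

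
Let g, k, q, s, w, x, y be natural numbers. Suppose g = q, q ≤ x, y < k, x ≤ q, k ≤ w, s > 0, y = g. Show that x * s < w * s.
q ≤ x and x ≤ q, thus q = x. y = g and g = q, therefore y = q. y < k, so q < k. Since q = x, x < k. Since k ≤ w, x < w. s > 0, so x * s < w * s.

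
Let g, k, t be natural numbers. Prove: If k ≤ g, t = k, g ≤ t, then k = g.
t = k and g ≤ t, therefore g ≤ k. k ≤ g, so k = g.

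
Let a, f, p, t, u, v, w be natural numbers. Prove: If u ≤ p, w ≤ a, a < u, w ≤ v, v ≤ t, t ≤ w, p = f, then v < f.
v ≤ t and t ≤ w, thus v ≤ w. w ≤ v, so w = v. Because w ≤ a and a < u, w < u. w = v, so v < u. u ≤ p, so v < p. p = f, so v < f.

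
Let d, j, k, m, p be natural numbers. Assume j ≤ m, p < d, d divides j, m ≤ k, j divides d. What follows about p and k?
p < k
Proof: Because d divides j and j divides d, d = j. p < d, so p < j. Since j ≤ m, p < m. m ≤ k, so p < k.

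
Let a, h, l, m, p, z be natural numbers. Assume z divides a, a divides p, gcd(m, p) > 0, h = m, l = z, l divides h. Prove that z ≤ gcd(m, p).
Because l = z and l divides h, z divides h. h = m, so z divides m. z divides a and a divides p, thus z divides p. From z divides m, z divides gcd(m, p). gcd(m, p) > 0, so z ≤ gcd(m, p).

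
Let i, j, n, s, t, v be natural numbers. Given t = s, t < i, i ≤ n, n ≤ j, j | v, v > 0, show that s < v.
t < i and i ≤ n, so t < n. Since n ≤ j, t < j. From t = s, s < j. Since j | v and v > 0, j ≤ v. Since s < j, s < v.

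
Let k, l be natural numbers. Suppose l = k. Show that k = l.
l = k. By symmetry, k = l.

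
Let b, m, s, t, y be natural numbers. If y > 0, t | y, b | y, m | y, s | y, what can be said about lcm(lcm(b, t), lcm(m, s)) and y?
lcm(lcm(b, t), lcm(m, s)) ≤ y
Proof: Since b | y and t | y, lcm(b, t) | y. From m | y and s | y, lcm(m, s) | y. lcm(b, t) | y, so lcm(lcm(b, t), lcm(m, s)) | y. y > 0, so lcm(lcm(b, t), lcm(m, s)) ≤ y.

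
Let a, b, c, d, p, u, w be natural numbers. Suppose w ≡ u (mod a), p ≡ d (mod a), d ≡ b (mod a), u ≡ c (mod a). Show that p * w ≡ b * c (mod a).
p ≡ d (mod a) and d ≡ b (mod a), thus p ≡ b (mod a). w ≡ u (mod a) and u ≡ c (mod a), thus w ≡ c (mod a). Since p ≡ b (mod a), p * w ≡ b * c (mod a).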